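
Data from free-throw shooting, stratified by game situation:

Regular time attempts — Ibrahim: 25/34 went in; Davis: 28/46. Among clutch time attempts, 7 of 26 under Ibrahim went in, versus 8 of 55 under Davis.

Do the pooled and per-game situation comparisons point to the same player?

Yes

Regular time: Ibrahim 25/34 = 73.5%, Davis 28/46 = 60.9% → Ibrahim
Clutch time: Ibrahim 7/26 = 26.9%, Davis 8/55 = 14.5% → Ibrahim
Overall: Ibrahim 32/60 = 53.3%, Davis 36/101 = 35.6% → Ibrahim
Ibrahim wins overall and in every game group — no reversal.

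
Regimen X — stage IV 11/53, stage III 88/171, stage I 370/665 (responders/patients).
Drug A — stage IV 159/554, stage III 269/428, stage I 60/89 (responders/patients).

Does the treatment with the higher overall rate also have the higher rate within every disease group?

No

Stage IV: Regimen X 11/53 = 20.8%, Drug A 159/554 = 28.7% → Drug A
Stage III: Regimen X 88/171 = 51.5%, Drug A 269/428 = 62.9% → Drug A
Stage I: Regimen X 370/665 = 55.6%, Drug A 60/89 = 67.4% → Drug A
Overall: Regimen X 469/889 = 52.8%, Drug A 488/1071 = 45.6% → Regimen X
Drug A wins each disease group but Regimen X wins overall — the comparison reverses. Drug A's patients skew toward stage IV, which has a lower base rate.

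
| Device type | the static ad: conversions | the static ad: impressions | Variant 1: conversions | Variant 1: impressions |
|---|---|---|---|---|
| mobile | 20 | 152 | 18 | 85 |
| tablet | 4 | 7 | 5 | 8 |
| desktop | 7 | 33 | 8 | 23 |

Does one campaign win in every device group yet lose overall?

Mobile: the static ad 20/152 = 13.2%, Variant 1 18/85 = 21.2% → Variant 1
Tablet: the static ad 4/7 = 57.1%, Variant 1 5/8 = 62.5% → Variant 1
Desktop: the static ad 7/33 = 21.2%, Variant 1 8/23 = 34.8% → Variant 1
Overall: the static ad 31/192 = 16.1%, Variant 1 31/116 = 26.7% → Variant 1
Variant 1 wins overall and in every device group — no reversal.

No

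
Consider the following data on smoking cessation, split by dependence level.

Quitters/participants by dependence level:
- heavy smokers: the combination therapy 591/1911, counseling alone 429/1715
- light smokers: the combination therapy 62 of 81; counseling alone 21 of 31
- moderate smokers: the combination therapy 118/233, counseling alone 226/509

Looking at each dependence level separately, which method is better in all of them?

Heavy smokers: the combination therapy 591/1911 = 30.9%, counseling alone 429/1715 = 25.0% → the combination therapy
Light smokers: the combination therapy 62/81 = 76.5%, counseling alone 21/31 = 67.7% → the combination therapy
Moderate smokers: the combination therapy 118/233 = 50.6%, counseling alone 226/509 = 44.4% → the combination therapy
The combination therapy has the higher rate in all 3 groups.

the combination therapy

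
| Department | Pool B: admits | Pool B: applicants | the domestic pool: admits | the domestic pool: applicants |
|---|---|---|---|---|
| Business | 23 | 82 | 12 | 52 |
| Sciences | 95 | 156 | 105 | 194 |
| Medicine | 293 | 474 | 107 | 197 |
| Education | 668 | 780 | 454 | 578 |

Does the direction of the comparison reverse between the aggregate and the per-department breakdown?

No

Business: Pool B 23/82 = 28.0%, the domestic pool 12/52 = 23.1% → Pool B
Sciences: Pool B 95/156 = 60.9%, the domestic pool 105/194 = 54.1% → Pool B
Medicine: Pool B 293/474 = 61.8%, the domestic pool 107/197 = 54.3% → Pool B
Education: Pool B 668/780 = 85.6%, the domestic pool 454/578 = 78.5% → Pool B
Overall: Pool B 1079/1492 = 72.3%, the domestic pool 678/1021 = 66.4% → Pool B
Pool B wins overall and in every department group — no reversal.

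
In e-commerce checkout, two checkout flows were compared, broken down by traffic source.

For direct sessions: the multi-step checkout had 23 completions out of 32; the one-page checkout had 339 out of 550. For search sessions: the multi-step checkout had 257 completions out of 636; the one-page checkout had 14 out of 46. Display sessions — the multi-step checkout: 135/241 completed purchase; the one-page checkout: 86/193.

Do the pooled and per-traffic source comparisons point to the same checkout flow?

Direct: the multi-step checkout 23/32 = 71.9%, the one-page checkout 339/550 = 61.6% → the multi-step checkout
Search: the multi-step checkout 257/636 = 40.4%, the one-page checkout 14/46 = 30.4% → the multi-step checkout
Display: the multi-step checkout 135/241 = 56.0%, the one-page checkout 86/193 = 44.6% → the multi-step checkout
Overall: the multi-step checkout 415/909 = 45.7%, the one-page checkout 439/789 = 55.6% → the one-page checkout
The multi-step checkout wins each traffic group but the one-page checkout wins overall — the comparison reverses. The multi-step checkout's sessions skew toward search, which has a lower base rate.

No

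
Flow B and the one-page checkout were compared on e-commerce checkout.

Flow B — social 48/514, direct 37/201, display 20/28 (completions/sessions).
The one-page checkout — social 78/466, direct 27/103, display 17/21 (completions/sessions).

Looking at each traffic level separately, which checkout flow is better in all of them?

Social: Flow B 48/514 = 9.3%, the one-page checkout 78/466 = 16.7% → the one-page checkout
Direct: Flow B 37/201 = 18.4%, the one-page checkout 27/103 = 26.2% → the one-page checkout
Display: Flow B 20/28 = 71.4%, the one-page checkout 17/21 = 81.0% → the one-page checkout
The one-page checkout has the higher rate in all 3 groups.

the one-page checkout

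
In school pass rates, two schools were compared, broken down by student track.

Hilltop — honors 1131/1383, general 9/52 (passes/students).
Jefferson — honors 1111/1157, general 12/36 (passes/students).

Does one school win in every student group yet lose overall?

Honors: Hilltop 1131/1383 = 81.8%, Jefferson 1111/1157 = 96.0% → Jefferson
General: Hilltop 9/52 = 17.3%, Jefferson 12/36 = 33.3% → Jefferson
Overall: Hilltop 1140/1435 = 79.4%, Jefferson 1123/1193 = 94.1% → Jefferson
Jefferson wins overall and in every student group — no reversal.

No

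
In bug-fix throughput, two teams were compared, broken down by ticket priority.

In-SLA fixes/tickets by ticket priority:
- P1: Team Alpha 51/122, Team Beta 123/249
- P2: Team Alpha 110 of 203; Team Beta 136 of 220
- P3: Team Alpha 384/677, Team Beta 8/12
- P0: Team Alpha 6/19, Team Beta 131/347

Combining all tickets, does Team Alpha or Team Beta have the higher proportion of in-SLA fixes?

P1: Team Alpha 51/122 = 41.8%, Team Beta 123/249 = 49.4% → Team Beta
P2: Team Alpha 110/203 = 54.2%, Team Beta 136/220 = 61.8% → Team Beta
P3: Team Alpha 384/677 = 56.7%, Team Beta 8/12 = 66.7% → Team Beta
P0: Team Alpha 6/19 = 31.6%, Team Beta 131/347 = 37.8% → Team Beta
Overall: Team Alpha 551/1021 = 54.0%, Team Beta 398/828 = 48.1% → Team Alpha
(Team Beta wins every ticket group but Team Alpha wins overall — Team Beta's tickets skew toward the low-rate P0 group.)

Team Alpha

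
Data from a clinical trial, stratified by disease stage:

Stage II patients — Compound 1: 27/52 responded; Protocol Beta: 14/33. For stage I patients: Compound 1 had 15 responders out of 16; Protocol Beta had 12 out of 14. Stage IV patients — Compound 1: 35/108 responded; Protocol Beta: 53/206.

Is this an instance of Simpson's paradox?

No

Stage II: Compound 1 27/52 = 51.9%, Protocol Beta 14/33 = 42.4% → Compound 1
Stage I: Compound 1 15/16 = 93.8%, Protocol Beta 12/14 = 85.7% → Compound 1
Stage IV: Compound 1 35/108 = 32.4%, Protocol Beta 53/206 = 25.7% → Compound 1
Overall: Compound 1 77/176 = 43.8%, Protocol Beta 79/253 = 31.2% → Compound 1
Compound 1 wins overall and in every disease group — no reversal.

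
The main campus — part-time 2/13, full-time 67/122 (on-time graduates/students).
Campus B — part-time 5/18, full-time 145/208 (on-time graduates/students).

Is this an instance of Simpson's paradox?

No

Part-time: the main campus 2/13 = 15.4%, Campus B 5/18 = 27.8% → Campus B
Full-time: the main campus 67/122 = 54.9%, Campus B 145/208 = 69.7% → Campus B
Overall: the main campus 69/135 = 51.1%, Campus B 150/226 = 66.4% → Campus B
Campus B wins overall and in every enrollment group — no reversal.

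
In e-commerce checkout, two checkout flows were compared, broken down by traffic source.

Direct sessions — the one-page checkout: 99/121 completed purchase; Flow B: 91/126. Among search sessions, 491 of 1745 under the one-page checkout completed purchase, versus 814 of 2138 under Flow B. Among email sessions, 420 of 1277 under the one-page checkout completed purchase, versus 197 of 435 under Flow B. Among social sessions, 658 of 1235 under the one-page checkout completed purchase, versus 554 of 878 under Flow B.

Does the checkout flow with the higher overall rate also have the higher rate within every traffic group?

No

Direct: the one-page checkout 99/121 = 81.8%, Flow B 91/126 = 72.2% → the one-page checkout
Search: the one-page checkout 491/1745 = 28.1%, Flow B 814/2138 = 38.1% → Flow B
Email: the one-page checkout 420/1277 = 32.9%, Flow B 197/435 = 45.3% → Flow B
Social: the one-page checkout 658/1235 = 53.3%, Flow B 554/878 = 63.1% → Flow B
Overall: the one-page checkout 1668/4378 = 38.1%, Flow B 1656/3577 = 46.3% → Flow B
Neither sweeps: the one-page checkout wins 1 of 4 groups, Flow B wins 3. Flow B wins overall but not every group — no Simpson reversal.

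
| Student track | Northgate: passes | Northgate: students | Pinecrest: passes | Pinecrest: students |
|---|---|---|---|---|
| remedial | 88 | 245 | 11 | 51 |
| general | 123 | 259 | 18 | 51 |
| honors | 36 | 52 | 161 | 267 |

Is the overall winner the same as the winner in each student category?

Remedial: Northgate 88/245 = 35.9%, Pinecrest 11/51 = 21.6% → Northgate
General: Northgate 123/259 = 47.5%, Pinecrest 18/51 = 35.3% → Northgate
Honors: Northgate 36/52 = 69.2%, Pinecrest 161/267 = 60.3% → Northgate
Overall: Northgate 247/556 = 44.4%, Pinecrest 190/369 = 51.5% → Pinecrest
Northgate wins each student group but Pinecrest wins overall — the comparison reverses. Northgate's students skew toward remedial, which has a lower base rate.

No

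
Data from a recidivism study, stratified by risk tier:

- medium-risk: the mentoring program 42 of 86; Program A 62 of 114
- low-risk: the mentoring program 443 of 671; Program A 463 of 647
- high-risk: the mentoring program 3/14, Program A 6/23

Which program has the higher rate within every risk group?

Medium-risk: the mentoring program 42/86 = 48.8%, Program A 62/114 = 54.4% → Program A
Low-risk: the mentoring program 443/671 = 66.0%, Program A 463/647 = 71.6% → Program A
High-risk: the mentoring program 3/14 = 21.4%, Program A 6/23 = 26.1% → Program A
Program A has the higher rate in all 3 groups.

Program A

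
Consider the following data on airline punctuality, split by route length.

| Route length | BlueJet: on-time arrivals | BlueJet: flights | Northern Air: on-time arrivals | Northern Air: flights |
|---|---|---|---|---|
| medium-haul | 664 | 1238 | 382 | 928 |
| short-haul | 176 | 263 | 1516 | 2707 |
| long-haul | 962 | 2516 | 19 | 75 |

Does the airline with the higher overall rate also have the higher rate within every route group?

Medium-haul: BlueJet 664/1238 = 53.6%, Northern Air 382/928 = 41.2% → BlueJet
Short-haul: BlueJet 176/263 = 66.9%, Northern Air 1516/2707 = 56.0% → BlueJet
Long-haul: BlueJet 962/2516 = 38.2%, Northern Air 19/75 = 25.3% → BlueJet
Overall: BlueJet 1802/4017 = 44.9%, Northern Air 1917/3710 = 51.7% → Northern Air
BlueJet wins each route group but Northern Air wins overall — the comparison reverses. BlueJet's flights skew toward long-haul, which has a lower base rate.

No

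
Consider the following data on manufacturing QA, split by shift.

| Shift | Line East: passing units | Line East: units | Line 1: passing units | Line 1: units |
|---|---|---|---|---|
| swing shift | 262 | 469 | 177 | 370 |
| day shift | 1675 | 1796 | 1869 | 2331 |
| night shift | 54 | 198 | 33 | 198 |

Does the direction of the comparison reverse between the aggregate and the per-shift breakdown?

No

Swing shift: Line East 262/469 = 55.9%, Line 1 177/370 = 47.8% → Line East
Day shift: Line East 1675/1796 = 93.3%, Line 1 1869/2331 = 80.2% → Line East
Night shift: Line East 54/198 = 27.3%, Line 1 33/198 = 16.7% → Line East
Overall: Line East 1991/2463 = 80.8%, Line 1 2079/2899 = 71.7% → Line East
Line East wins overall and in every shift group — no reversal.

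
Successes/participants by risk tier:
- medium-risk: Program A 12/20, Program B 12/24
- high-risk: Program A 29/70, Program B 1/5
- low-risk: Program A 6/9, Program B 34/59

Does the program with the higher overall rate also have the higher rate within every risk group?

No

Medium-risk: Program A 12/20 = 60.0%, Program B 12/24 = 50.0% → Program A
High-risk: Program A 29/70 = 41.4%, Program B 1/5 = 20.0% → Program A
Low-risk: Program A 6/9 = 66.7%, Program B 34/59 = 57.6% → Program A
Overall: Program A 47/99 = 47.5%, Program B 47/88 = 53.4% → Program B
Program A wins each risk group but Program B wins overall — the comparison reverses. Program A's participants skew toward high-risk, which has a lower base rate.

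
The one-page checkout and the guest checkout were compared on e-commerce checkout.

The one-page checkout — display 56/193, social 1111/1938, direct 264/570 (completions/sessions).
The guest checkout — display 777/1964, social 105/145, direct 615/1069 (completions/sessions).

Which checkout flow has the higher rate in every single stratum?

the guest checkout

Display: the one-page checkout 56/193 = 29.0%, the guest checkout 777/1964 = 39.6% → the guest checkout
Social: the one-page checkout 1111/1938 = 57.3%, the guest checkout 105/145 = 72.4% → the guest checkout
Direct: the one-page checkout 264/570 = 46.3%, the guest checkout 615/1069 = 57.5% → the guest checkout
The guest checkout has the higher rate in all 3 groups.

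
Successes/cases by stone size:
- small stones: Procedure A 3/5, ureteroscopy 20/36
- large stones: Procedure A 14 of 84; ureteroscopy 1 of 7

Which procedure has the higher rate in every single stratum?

Procedure A

Small stones: Procedure A 3/5 = 60.0%, ureteroscopy 20/36 = 55.6% → Procedure A
Large stones: Procedure A 14/84 = 16.7%, ureteroscopy 1/7 = 14.3% → Procedure A
Procedure A has the higher rate in both groups.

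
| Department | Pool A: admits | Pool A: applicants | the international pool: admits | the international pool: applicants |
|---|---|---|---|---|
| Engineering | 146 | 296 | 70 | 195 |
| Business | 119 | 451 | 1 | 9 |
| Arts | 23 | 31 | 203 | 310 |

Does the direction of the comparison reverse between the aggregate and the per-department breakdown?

Yes

Engineering: Pool A 146/296 = 49.3%, the international pool 70/195 = 35.9% → Pool A
Business: Pool A 119/451 = 26.4%, the international pool 1/9 = 11.1% → Pool A
Arts: Pool A 23/31 = 74.2%, the international pool 203/310 = 65.5% → Pool A
Overall: Pool A 288/778 = 37.0%, the international pool 274/514 = 53.3% → the international pool
Pool A wins each department group but the international pool wins overall — the comparison reverses. Pool A's applicants skew toward Business, which has a lower base rate.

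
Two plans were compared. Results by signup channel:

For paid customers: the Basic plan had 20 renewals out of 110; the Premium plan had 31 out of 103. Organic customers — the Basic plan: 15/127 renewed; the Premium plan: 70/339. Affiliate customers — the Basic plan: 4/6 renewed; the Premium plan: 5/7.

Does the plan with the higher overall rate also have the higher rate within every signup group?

Paid: the Basic plan 20/110 = 18.2%, the Premium plan 31/103 = 30.1% → the Premium plan
Organic: the Basic plan 15/127 = 11.8%, the Premium plan 70/339 = 20.6% → the Premium plan
Affiliate: the Basic plan 4/6 = 66.7%, the Premium plan 5/7 = 71.4% → the Premium plan
Overall: the Basic plan 39/243 = 16.0%, the Premium plan 106/449 = 23.6% → the Premium plan
The Premium plan wins overall and in every signup group — no reversal.

Yes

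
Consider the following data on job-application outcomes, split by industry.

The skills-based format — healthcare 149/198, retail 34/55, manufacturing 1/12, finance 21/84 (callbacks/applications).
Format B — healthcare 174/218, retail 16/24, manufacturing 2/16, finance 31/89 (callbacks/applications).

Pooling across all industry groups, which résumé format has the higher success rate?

Format B

Healthcare: the skills-based format 149/198 = 75.3%, Format B 174/218 = 79.8% → Format B
Retail: the skills-based format 34/55 = 61.8%, Format B 16/24 = 66.7% → Format B
Manufacturing: the skills-based format 1/12 = 8.3%, Format B 2/16 = 12.5% → Format B
Finance: the skills-based format 21/84 = 25.0%, Format B 31/89 = 34.8% → Format B
Overall: the skills-based format 205/349 = 58.7%, Format B 223/347 = 64.3% → Format B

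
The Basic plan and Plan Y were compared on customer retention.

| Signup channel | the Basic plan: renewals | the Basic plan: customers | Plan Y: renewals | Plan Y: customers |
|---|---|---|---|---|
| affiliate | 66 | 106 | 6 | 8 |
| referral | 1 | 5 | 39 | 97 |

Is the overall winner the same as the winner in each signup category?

Affiliate: the Basic plan 66/106 = 62.3%, Plan Y 6/8 = 75.0% → Plan Y
Referral: the Basic plan 1/5 = 20.0%, Plan Y 39/97 = 40.2% → Plan Y
Overall: the Basic plan 67/111 = 60.4%, Plan Y 45/105 = 42.9% → the Basic plan
Plan Y wins each signup group but the Basic plan wins overall — the comparison reverses. Plan Y's customers skew toward referral, which has a lower base rate.

No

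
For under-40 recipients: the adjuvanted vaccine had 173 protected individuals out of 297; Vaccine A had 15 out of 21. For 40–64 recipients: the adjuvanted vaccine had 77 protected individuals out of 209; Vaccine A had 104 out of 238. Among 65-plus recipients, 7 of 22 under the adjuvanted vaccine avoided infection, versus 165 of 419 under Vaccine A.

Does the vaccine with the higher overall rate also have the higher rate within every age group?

No

Under-40: the adjuvanted vaccine 173/297 = 58.2%, Vaccine A 15/21 = 71.4% → Vaccine A
40–64: the adjuvanted vaccine 77/209 = 36.8%, Vaccine A 104/238 = 43.7% → Vaccine A
65-plus: the adjuvanted vaccine 7/22 = 31.8%, Vaccine A 165/419 = 39.4% → Vaccine A
Overall: the adjuvanted vaccine 257/528 = 48.7%, Vaccine A 284/678 = 41.9% → the adjuvanted vaccine
Vaccine A wins each age group but the adjuvanted vaccine wins overall — the comparison reverses. Vaccine A's recipients skew toward 65-plus, which has a lower base rate.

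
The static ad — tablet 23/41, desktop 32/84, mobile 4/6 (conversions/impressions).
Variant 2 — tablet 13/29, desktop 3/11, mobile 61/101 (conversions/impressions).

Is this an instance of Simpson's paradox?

Yes

Tablet: the static ad 23/41 = 56.1%, Variant 2 13/29 = 44.8% → the static ad
Desktop: the static ad 32/84 = 38.1%, Variant 2 3/11 = 27.3% → the static ad
Mobile: the static ad 4/6 = 66.7%, Variant 2 61/101 = 60.4% → the static ad
Overall: the static ad 59/131 = 45.0%, Variant 2 77/141 = 54.6% → Variant 2
The static ad wins each device group but Variant 2 wins overall — the comparison reverses. The static ad's impressions skew toward desktop, which has a lower base rate.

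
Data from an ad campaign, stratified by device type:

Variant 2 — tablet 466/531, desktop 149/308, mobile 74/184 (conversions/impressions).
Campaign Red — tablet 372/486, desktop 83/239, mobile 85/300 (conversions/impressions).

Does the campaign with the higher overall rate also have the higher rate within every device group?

Tablet: Variant 2 466/531 = 87.8%, Campaign Red 372/486 = 76.5% → Variant 2
Desktop: Variant 2 149/308 = 48.4%, Campaign Red 83/239 = 34.7% → Variant 2
Mobile: Variant 2 74/184 = 40.2%, Campaign Red 85/300 = 28.3% → Variant 2
Overall: Variant 2 689/1023 = 67.4%, Campaign Red 540/1025 = 52.7% → Variant 2
Variant 2 wins overall and in every device group — no reversal.

Yes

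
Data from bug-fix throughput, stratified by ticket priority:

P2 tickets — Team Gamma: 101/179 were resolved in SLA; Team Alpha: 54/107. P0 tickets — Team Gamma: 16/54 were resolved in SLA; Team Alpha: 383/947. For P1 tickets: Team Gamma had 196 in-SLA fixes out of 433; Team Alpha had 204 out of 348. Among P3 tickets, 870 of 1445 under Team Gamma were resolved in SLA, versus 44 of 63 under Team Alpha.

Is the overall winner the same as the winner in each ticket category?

P2: Team Gamma 101/179 = 56.4%, Team Alpha 54/107 = 50.5% → Team Gamma
P0: Team Gamma 16/54 = 29.6%, Team Alpha 383/947 = 40.4% → Team Alpha
P1: Team Gamma 196/433 = 45.3%, Team Alpha 204/348 = 58.6% → Team Alpha
P3: Team Gamma 870/1445 = 60.2%, Team Alpha 44/63 = 69.8% → Team Alpha
Overall: Team Gamma 1183/2111 = 56.0%, Team Alpha 685/1465 = 46.8% → Team Gamma
Neither sweeps: Team Gamma wins 1 of 4 groups, Team Alpha wins 3. Team Gamma wins overall but not every group — no Simpson reversal.

No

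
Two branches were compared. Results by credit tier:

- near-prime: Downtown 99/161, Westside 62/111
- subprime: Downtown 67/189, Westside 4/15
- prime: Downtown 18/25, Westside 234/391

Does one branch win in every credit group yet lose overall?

Yes

Near-prime: Downtown 99/161 = 61.5%, Westside 62/111 = 55.9% → Downtown
Subprime: Downtown 67/189 = 35.4%, Westside 4/15 = 26.7% → Downtown
Prime: Downtown 18/25 = 72.0%, Westside 234/391 = 59.8% → Downtown
Overall: Downtown 184/375 = 49.1%, Westside 300/517 = 58.0% → Westside
Downtown wins each credit group but Westside wins overall — the comparison reverses. Downtown's applications skew toward subprime, which has a lower base rate.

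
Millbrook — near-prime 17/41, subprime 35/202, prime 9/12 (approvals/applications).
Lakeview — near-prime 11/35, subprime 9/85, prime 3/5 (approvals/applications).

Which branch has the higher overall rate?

Millbrook

Near-prime: Millbrook 17/41 = 41.5%, Lakeview 11/35 = 31.4% → Millbrook
Subprime: Millbrook 35/202 = 17.3%, Lakeview 9/85 = 10.6% → Millbrook
Prime: Millbrook 9/12 = 75.0%, Lakeview 3/5 = 60.0% → Millbrook
Overall: Millbrook 61/255 = 23.9%, Lakeview 23/125 = 18.4% → Millbrook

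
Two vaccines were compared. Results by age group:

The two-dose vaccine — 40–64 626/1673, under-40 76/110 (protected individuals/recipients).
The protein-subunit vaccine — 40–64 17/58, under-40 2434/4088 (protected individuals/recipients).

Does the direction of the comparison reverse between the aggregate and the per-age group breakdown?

40–64: the two-dose vaccine 626/1673 = 37.4%, the protein-subunit vaccine 17/58 = 29.3% → the two-dose vaccine
Under-40: the two-dose vaccine 76/110 = 69.1%, the protein-subunit vaccine 2434/4088 = 59.5% → the two-dose vaccine
Overall: the two-dose vaccine 702/1783 = 39.4%, the protein-subunit vaccine 2451/4146 = 59.1% → the protein-subunit vaccine
The two-dose vaccine wins each age group but the protein-subunit vaccine wins overall — the comparison reverses. The two-dose vaccine's recipients skew toward 40–64, which has a lower base rate.

Yes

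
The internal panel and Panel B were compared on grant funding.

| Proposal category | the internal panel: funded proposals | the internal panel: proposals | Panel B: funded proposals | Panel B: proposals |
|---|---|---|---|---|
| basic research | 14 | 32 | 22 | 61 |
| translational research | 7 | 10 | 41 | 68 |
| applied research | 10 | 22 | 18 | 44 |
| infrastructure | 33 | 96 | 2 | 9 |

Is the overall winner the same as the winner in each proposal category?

Basic research: the internal panel 14/32 = 43.8%, Panel B 22/61 = 36.1% → the internal panel
Translational research: the internal panel 7/10 = 70.0%, Panel B 41/68 = 60.3% → the internal panel
Applied research: the internal panel 10/22 = 45.5%, Panel B 18/44 = 40.9% → the internal panel
Infrastructure: the internal panel 33/96 = 34.4%, Panel B 2/9 = 22.2% → the internal panel
Overall: the internal panel 64/160 = 40.0%, Panel B 83/182 = 45.6% → Panel B
The internal panel wins each proposal group but Panel B wins overall — the comparison reverses. The internal panel's proposals skew toward infrastructure, which has a lower base rate.

No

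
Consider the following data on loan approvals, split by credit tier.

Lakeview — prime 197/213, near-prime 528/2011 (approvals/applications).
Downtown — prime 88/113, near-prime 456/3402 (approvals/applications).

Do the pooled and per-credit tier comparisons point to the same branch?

Yes

Prime: Lakeview 197/213 = 92.5%, Downtown 88/113 = 77.9% → Lakeview
Near-prime: Lakeview 528/2011 = 26.3%, Downtown 456/3402 = 13.4% → Lakeview
Overall: Lakeview 725/2224 = 32.6%, Downtown 544/3515 = 15.5% → Lakeview
Lakeview wins overall and in every credit group — no reversal.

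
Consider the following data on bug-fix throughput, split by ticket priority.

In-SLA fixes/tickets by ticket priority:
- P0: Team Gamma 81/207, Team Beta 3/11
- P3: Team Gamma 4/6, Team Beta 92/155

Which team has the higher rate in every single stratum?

Team Gamma

P0: Team Gamma 81/207 = 39.1%, Team Beta 3/11 = 27.3% → Team Gamma
P3: Team Gamma 4/6 = 66.7%, Team Beta 92/155 = 59.4% → Team Gamma
Team Gamma has the higher rate in both groups.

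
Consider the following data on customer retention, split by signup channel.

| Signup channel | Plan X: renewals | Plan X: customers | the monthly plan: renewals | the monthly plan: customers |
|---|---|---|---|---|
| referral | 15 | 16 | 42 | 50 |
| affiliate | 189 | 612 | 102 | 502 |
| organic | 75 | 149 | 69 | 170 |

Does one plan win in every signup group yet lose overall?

No

Referral: Plan X 15/16 = 93.8%, the monthly plan 42/50 = 84.0% → Plan X
Affiliate: Plan X 189/612 = 30.9%, the monthly plan 102/502 = 20.3% → Plan X
Organic: Plan X 75/149 = 50.3%, the monthly plan 69/170 = 40.6% → Plan X
Overall: Plan X 279/777 = 35.9%, the monthly plan 213/722 = 29.5% → Plan X
Plan X wins overall and in every signup group — no reversal.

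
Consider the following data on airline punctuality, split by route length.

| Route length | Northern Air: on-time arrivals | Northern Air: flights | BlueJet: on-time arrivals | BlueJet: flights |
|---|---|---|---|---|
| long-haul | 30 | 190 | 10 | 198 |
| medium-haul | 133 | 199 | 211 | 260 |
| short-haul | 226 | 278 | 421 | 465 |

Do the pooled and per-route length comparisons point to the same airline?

Long-haul: Northern Air 30/190 = 15.8%, BlueJet 10/198 = 5.1% → Northern Air
Medium-haul: Northern Air 133/199 = 66.8%, BlueJet 211/260 = 81.2% → BlueJet
Short-haul: Northern Air 226/278 = 81.3%, BlueJet 421/465 = 90.5% → BlueJet
Overall: Northern Air 389/667 = 58.3%, BlueJet 642/923 = 69.6% → BlueJet
Neither sweeps: Northern Air wins 1 of 3 groups, BlueJet wins 2. BlueJet wins overall but not every group — no Simpson reversal.

No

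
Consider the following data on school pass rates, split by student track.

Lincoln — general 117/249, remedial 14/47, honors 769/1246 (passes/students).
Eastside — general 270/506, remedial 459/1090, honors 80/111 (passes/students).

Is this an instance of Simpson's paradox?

Yes

General: Lincoln 117/249 = 47.0%, Eastside 270/506 = 53.4% → Eastside
Remedial: Lincoln 14/47 = 29.8%, Eastside 459/1090 = 42.1% → Eastside
Honors: Lincoln 769/1246 = 61.7%, Eastside 80/111 = 72.1% → Eastside
Overall: Lincoln 900/1542 = 58.4%, Eastside 809/1707 = 47.4% → Lincoln
Eastside wins each student group but Lincoln wins overall — the comparison reverses. Eastside's students skew toward remedial, which has a lower base rate.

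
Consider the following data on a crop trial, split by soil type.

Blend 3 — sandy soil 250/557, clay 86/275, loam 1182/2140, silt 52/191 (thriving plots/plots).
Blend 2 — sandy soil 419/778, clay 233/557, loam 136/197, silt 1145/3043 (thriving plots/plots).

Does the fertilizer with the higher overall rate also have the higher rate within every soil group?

Sandy soil: Blend 3 250/557 = 44.9%, Blend 2 419/778 = 53.9% → Blend 2
Clay: Blend 3 86/275 = 31.3%, Blend 2 233/557 = 41.8% → Blend 2
Loam: Blend 3 1182/2140 = 55.2%, Blend 2 136/197 = 69.0% → Blend 2
Silt: Blend 3 52/191 = 27.2%, Blend 2 1145/3043 = 37.6% → Blend 2
Overall: Blend 3 1570/3163 = 49.6%, Blend 2 1933/4575 = 42.3% → Blend 3
Blend 2 wins each soil group but Blend 3 wins overall — the comparison reverses. Blend 2's plots skew toward silt, which has a lower base rate.

No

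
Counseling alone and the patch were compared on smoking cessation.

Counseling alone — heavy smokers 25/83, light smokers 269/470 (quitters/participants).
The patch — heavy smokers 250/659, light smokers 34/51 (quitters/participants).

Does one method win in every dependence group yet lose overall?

Yes

Heavy smokers: counseling alone 25/83 = 30.1%, the patch 250/659 = 37.9% → the patch
Light smokers: counseling alone 269/470 = 57.2%, the patch 34/51 = 66.7% → the patch
Overall: counseling alone 294/553 = 53.2%, the patch 284/710 = 40.0% → counseling alone
The patch wins each dependence group but counseling alone wins overall — the comparison reverses. The patch's participants skew toward heavy smokers, which has a lower base rate.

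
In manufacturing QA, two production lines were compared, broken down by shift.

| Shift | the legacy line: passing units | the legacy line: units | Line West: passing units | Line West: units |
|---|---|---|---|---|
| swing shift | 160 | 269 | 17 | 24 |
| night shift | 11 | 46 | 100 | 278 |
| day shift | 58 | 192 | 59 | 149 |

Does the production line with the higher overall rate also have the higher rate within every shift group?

No

Swing shift: the legacy line 160/269 = 59.5%, Line West 17/24 = 70.8% → Line West
Night shift: the legacy line 11/46 = 23.9%, Line West 100/278 = 36.0% → Line West
Day shift: the legacy line 58/192 = 30.2%, Line West 59/149 = 39.6% → Line West
Overall: the legacy line 229/507 = 45.2%, Line West 176/451 = 39.0% → the legacy line
Line West wins each shift group but the legacy line wins overall — the comparison reverses. Line West's units skew toward night shift, which has a lower base rate.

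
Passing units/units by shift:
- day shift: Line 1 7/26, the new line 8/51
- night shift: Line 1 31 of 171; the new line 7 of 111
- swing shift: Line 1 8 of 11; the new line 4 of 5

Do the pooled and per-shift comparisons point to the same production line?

No

Day shift: Line 1 7/26 = 26.9%, the new line 8/51 = 15.7% → Line 1
Night shift: Line 1 31/171 = 18.1%, the new line 7/111 = 6.3% → Line 1
Swing shift: Line 1 8/11 = 72.7%, the new line 4/5 = 80.0% → the new line
Overall: Line 1 46/208 = 22.1%, the new line 19/167 = 11.4% → Line 1
Neither sweeps: Line 1 wins 2 of 3 groups, the new line wins 1. Line 1 wins overall but not every group — no Simpson reversal.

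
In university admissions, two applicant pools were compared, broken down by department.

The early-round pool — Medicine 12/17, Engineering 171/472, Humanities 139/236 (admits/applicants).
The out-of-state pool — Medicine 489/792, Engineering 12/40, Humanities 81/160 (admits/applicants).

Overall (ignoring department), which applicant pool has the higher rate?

the out-of-state pool

Medicine: the early-round pool 12/17 = 70.6%, the out-of-state pool 489/792 = 61.7% → the early-round pool
Engineering: the early-round pool 171/472 = 36.2%, the out-of-state pool 12/40 = 30.0% → the early-round pool
Humanities: the early-round pool 139/236 = 58.9%, the out-of-state pool 81/160 = 50.6% → the early-round pool
Overall: the early-round pool 322/725 = 44.4%, the out-of-state pool 582/992 = 58.7% → the out-of-state pool
(The early-round pool wins every department group but the out-of-state pool wins overall — the early-round pool's applicants skew toward the low-rate Engineering group.)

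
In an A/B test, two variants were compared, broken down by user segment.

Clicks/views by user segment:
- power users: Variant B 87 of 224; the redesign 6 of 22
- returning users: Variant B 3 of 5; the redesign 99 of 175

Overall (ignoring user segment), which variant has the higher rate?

the redesign

Power users: Variant B 87/224 = 38.8%, the redesign 6/22 = 27.3% → Variant B
Returning users: Variant B 3/5 = 60.0%, the redesign 99/175 = 56.6% → Variant B
Overall: Variant B 90/229 = 39.3%, the redesign 105/197 = 53.3% → the redesign
(Variant B wins every user group but the redesign wins overall — Variant B's views skew toward the low-rate power users group.)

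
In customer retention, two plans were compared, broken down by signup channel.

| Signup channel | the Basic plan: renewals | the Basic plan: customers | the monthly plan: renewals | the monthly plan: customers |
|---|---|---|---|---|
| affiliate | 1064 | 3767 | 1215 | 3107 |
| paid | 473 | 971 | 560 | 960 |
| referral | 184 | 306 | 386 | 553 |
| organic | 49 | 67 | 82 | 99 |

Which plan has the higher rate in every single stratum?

the monthly plan

Affiliate: the Basic plan 1064/3767 = 28.2%, the monthly plan 1215/3107 = 39.1% → the monthly plan
Paid: the Basic plan 473/971 = 48.7%, the monthly plan 560/960 = 58.3% → the monthly plan
Referral: the Basic plan 184/306 = 60.1%, the monthly plan 386/553 = 69.8% → the monthly plan
Organic: the Basic plan 49/67 = 73.1%, the monthly plan 82/99 = 82.8% → the monthly plan
The monthly plan has the higher rate in all 4 groups.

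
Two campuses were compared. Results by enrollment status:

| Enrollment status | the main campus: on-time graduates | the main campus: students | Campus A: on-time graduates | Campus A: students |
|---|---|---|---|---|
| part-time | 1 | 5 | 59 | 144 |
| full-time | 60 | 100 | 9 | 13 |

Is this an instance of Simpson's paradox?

Yes

Part-time: the main campus 1/5 = 20.0%, Campus A 59/144 = 41.0% → Campus A
Full-time: the main campus 60/100 = 60.0%, Campus A 9/13 = 69.2% → Campus A
Overall: the main campus 61/105 = 58.1%, Campus A 68/157 = 43.3% → the main campus
Campus A wins each enrollment group but the main campus wins overall — the comparison reverses. Campus A's students skew toward part-time, which has a lower base rate.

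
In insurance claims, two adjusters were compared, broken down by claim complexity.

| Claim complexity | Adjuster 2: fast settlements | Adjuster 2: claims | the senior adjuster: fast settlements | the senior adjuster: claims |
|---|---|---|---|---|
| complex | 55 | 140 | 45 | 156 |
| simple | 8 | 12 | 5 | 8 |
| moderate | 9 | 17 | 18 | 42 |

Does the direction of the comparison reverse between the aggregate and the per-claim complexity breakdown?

Complex: Adjuster 2 55/140 = 39.3%, the senior adjuster 45/156 = 28.8% → Adjuster 2
Simple: Adjuster 2 8/12 = 66.7%, the senior adjuster 5/8 = 62.5% → Adjuster 2
Moderate: Adjuster 2 9/17 = 52.9%, the senior adjuster 18/42 = 42.9% → Adjuster 2
Overall: Adjuster 2 72/169 = 42.6%, the senior adjuster 68/206 = 33.0% → Adjuster 2
Adjuster 2 wins overall and in every claim group — no reversal.

No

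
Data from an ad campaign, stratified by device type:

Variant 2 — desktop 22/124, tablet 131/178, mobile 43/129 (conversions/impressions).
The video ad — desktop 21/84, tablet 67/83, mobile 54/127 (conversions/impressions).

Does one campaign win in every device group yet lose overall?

Desktop: Variant 2 22/124 = 17.7%, the video ad 21/84 = 25.0% → the video ad
Tablet: Variant 2 131/178 = 73.6%, the video ad 67/83 = 80.7% → the video ad
Mobile: Variant 2 43/129 = 33.3%, the video ad 54/127 = 42.5% → the video ad
Overall: Variant 2 196/431 = 45.5%, the video ad 142/294 = 48.3% → the video ad
The video ad wins overall and in every device group — no reversal.

No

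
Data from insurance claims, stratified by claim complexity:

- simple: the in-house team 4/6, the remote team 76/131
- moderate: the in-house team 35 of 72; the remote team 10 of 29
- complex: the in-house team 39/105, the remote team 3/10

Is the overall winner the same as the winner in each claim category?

Simple: the in-house team 4/6 = 66.7%, the remote team 76/131 = 58.0% → the in-house team
Moderate: the in-house team 35/72 = 48.6%, the remote team 10/29 = 34.5% → the in-house team
Complex: the in-house team 39/105 = 37.1%, the remote team 3/10 = 30.0% → the in-house team
Overall: the in-house team 78/183 = 42.6%, the remote team 89/170 = 52.4% → the remote team
The in-house team wins each claim group but the remote team wins overall — the comparison reverses. The in-house team's claims skew toward complex, which has a lower base rate.

No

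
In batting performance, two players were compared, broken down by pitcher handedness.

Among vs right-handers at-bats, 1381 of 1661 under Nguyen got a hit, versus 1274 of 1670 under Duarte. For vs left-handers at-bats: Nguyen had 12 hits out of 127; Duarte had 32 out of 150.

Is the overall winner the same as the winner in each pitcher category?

Vs right-handers: Nguyen 1381/1661 = 83.1%, Duarte 1274/1670 = 76.3% → Nguyen
Vs left-handers: Nguyen 12/127 = 9.4%, Duarte 32/150 = 21.3% → Duarte
Overall: Nguyen 1393/1788 = 77.9%, Duarte 1306/1820 = 71.8% → Nguyen
Neither sweeps: Nguyen wins 1 of 2 groups, Duarte wins 1. Nguyen wins overall but not every group — no Simpson reversal.

No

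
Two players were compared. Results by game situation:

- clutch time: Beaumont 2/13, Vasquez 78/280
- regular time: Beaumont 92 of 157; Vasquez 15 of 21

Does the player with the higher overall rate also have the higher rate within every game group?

No

Clutch time: Beaumont 2/13 = 15.4%, Vasquez 78/280 = 27.9% → Vasquez
Regular time: Beaumont 92/157 = 58.6%, Vasquez 15/21 = 71.4% → Vasquez
Overall: Beaumont 94/170 = 55.3%, Vasquez 93/301 = 30.9% → Beaumont
Vasquez wins each game group but Beaumont wins overall — the comparison reverses. Vasquez's attempts skew toward clutch time, which has a lower base rate.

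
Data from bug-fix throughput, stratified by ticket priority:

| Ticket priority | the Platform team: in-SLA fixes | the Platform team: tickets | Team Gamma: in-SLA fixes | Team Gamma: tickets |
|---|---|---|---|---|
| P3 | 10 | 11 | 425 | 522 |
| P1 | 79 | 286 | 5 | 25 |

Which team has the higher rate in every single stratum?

the Platform team

P3: the Platform team 10/11 = 90.9%, Team Gamma 425/522 = 81.4% → the Platform team
P1: the Platform team 79/286 = 27.6%, Team Gamma 5/25 = 20.0% → the Platform team
The Platform team has the higher rate in both groups.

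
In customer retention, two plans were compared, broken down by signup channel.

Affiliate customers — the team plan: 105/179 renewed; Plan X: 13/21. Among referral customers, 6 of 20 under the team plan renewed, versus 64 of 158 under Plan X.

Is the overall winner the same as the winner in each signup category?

No

Affiliate: the team plan 105/179 = 58.7%, Plan X 13/21 = 61.9% → Plan X
Referral: the team plan 6/20 = 30.0%, Plan X 64/158 = 40.5% → Plan X
Overall: the team plan 111/199 = 55.8%, Plan X 77/179 = 43.0% → the team plan
Plan X wins each signup group but the team plan wins overall — the comparison reverses. Plan X's customers skew toward referral, which has a lower base rate.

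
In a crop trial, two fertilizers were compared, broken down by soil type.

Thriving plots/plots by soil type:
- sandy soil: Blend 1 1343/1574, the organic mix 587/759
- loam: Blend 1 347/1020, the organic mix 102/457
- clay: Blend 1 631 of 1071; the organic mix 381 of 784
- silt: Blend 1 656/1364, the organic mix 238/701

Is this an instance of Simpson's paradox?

No

Sandy soil: Blend 1 1343/1574 = 85.3%, the organic mix 587/759 = 77.3% → Blend 1
Loam: Blend 1 347/1020 = 34.0%, the organic mix 102/457 = 22.3% → Blend 1
Clay: Blend 1 631/1071 = 58.9%, the organic mix 381/784 = 48.6% → Blend 1
Silt: Blend 1 656/1364 = 48.1%, the organic mix 238/701 = 34.0% → Blend 1
Overall: Blend 1 2977/5029 = 59.2%, the organic mix 1308/2701 = 48.4% → Blend 1
Blend 1 wins overall and in every soil group — no reversal.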